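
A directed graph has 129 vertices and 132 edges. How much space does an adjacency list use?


Adjacency list: one list head per vertex + one entry per edge
Vertex heads: 129
Edge entries: 132
Total = 129 + 132 = 261


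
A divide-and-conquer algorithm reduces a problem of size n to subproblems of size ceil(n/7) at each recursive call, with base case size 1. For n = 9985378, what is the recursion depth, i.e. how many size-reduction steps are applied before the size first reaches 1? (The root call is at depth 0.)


Each step divides the size by 7 (rounding up); after k steps the size is ceil(n/7^k), which equals 1 exactly when 7^k >= n.
So the depth is the smallest k with 7^k >= 9985378, i.e. ceil(log_7(9985378)).
7^8 = 5764801 < 9985378 <= 40353607 = 7^9
Recursion depth = 9


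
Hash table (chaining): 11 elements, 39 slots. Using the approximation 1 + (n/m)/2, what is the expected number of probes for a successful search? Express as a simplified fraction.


Computing expected probes:
alpha = 11/39
= 1 + alpha/2
= 1 + 11/(2*39)
= (2*39 + 11) / (2*39)
= 89/78


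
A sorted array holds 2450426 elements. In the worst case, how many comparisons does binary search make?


Halving sequence: 2450426 -> 1225213 -> 612606 -> 306303 -> 153151 -> 76575 -> 38287 -> 19143 -> 9571 -> 4785 -> 2392 -> 1196 -> 598 -> 299 -> 149 -> 74 -> 37 -> 18 -> 9 -> 4 -> 2 -> 1
Number of halvings = 21
Max comparisons = 21 + 1 = 22


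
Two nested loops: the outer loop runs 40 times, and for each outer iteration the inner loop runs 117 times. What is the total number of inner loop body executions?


Outer loop: 40 iterations
Inner loop: 117 iterations per outer iteration
Total = 40 * 117 = 4680


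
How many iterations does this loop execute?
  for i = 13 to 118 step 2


The loop variable i takes values starting at 13 and increments by 2 each iteration.
Sequence: i = 13, 15, 17, 19, 21, 23, 25, 27, 29, ...
The upper bound 118 is inclusive, so the count is floor((last - first) / step) + 1:
floor((118 - 13) / 2) + 1 = floor(105/2) + 1 = 52 + 1 = 53


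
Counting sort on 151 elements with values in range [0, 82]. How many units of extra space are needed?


Output array size: 151 (to store sorted result)
Count array size: 83 (one slot per possible value, range 0 to 82)
Total extra space = 151 + 83 = 234


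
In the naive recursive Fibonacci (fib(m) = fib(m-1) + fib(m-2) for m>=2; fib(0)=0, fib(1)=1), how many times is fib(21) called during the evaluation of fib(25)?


Let N(m) = number of times fib(m) is called while evaluating fib(25).
N(25) = 1 (the initial call).
N(24) = 1 (only fib(25) calls it).
For 1 <= m <= 23: fib(m) is called by fib(m+1) and fib(m+2), so
  N(m) = N(m+1) + N(m+2).
fib(0) is called only by fib(2), so N(0) = N(2).
Walk down from m=25:
  N(25)=1, N(24)=1, N(23)=2, N(22)=3, N(21)=5
N(21) = 5


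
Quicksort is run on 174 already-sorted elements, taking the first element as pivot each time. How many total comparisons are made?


Sum of comparisons per partition:
173 + 172 + ... + 1 + 0
= 174 * (174 - 1) / 2
= 174 * 173 / 2
= 15051


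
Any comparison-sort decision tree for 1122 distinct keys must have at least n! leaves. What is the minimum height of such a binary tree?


A binary decision tree of height h has at most 2^h leaves and needs at least n! of them, so h >= ceil(log2(n!)).
1122! is far too large to multiply out, so use Stirling's series:
  ln(n!) ~ n ln n - n + (1/2) ln(2 pi n) + 1/(12n)  (error below 1/(360 n^3), negligible here)
  ln(1122) = 7.0228681
  n ln n = 1122 * 7.0228681 = 7879.6580
  (1/2) ln(2 pi * 1122) = (1/2) ln(7049.7339) = 4.4304
  1/(12*1122) = 0.0001
  ln(1122!) ~ 7879.6580 - 1122 + 4.4304 + 0.0001 = 6762.0885
Convert to base 2: log2(1122!) = 6762.0885 / ln 2 = 6762.0885 / 0.69314718 = 9755.6316
ceil(9755.6316) = 9756


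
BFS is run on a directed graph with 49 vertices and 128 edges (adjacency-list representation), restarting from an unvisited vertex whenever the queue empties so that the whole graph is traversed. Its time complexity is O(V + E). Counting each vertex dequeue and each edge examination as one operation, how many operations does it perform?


A full BFS traversal dequeues each vertex exactly once and examines each directed edge exactly once.
V = 49 (vertex processing cost)
E = 128 (edge examination cost)
Total operations proportional to V + E = 49 + 128 = 177


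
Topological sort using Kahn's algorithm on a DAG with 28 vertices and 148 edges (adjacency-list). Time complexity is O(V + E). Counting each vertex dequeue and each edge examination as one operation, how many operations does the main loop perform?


Kahn's algorithm:
  1. Compute in-degrees: O(V + E)
  2. Process queue: each vertex dequeued once (O(V))
     each edge examined once (O(E))
Total = V + E = 28 + 148 = 176


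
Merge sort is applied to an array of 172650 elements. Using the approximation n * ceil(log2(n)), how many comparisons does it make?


Merge sort divides the array into halves recursively.
Number of levels = ceil(log2(172650)) = 18
At each level, approximately n = 172650 comparisons are needed for merging.
Total comparisons ~ n * ceil(log2(n)) = 172650 * 18 = 3107700


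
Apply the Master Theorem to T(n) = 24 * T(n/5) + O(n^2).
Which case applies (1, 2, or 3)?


The Master Theorem: T(n) = a*T(n/b) + O(n^c)
  a = 24, b = 5, c = 2
log_b(a) = log_5(24) ~ 1.975
Compare b^c with a: 5^2 = 25 > 24, so c > log_b(a).
Since c > log_b(a), Case 3 applies.
T(n) = O(n^2)
Master Theorem case = 3


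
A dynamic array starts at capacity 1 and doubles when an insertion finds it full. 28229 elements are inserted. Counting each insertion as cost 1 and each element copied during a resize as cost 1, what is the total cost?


n = 28229
Insertion costs: 28229
Resizes copy 1, 2, 4, ... up to the largest power of 2 that is <= n-1 = 28228, i.e. 16384.
Copy costs = 1 + 2 + 4 + 8 + 16 + 32 + 64 + 128 + 256 + 512 + 1024 + 2048 + 4096 + 8192 + 16384 = 32767
Total = 28229 + 32767 = 60996


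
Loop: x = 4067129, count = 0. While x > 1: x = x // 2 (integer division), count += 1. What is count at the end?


The variable x halves each step:
x = 4067129 -> 2033564 -> 1016782 -> 508391 -> 254195 -> 127097 -> 63548 -> 31774 -> 15887 -> 7943 -> 3971 -> 1985 -> 992 -> 496 -> 248 -> 124 -> 62 -> 31 -> 15 -> 7 -> 3 -> 1
Number of halvings = floor(log2(4067129)) = 21


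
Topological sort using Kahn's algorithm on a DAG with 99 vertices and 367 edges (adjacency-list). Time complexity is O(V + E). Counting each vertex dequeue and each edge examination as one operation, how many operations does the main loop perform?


Kahn's algorithm:
  1. Compute in-degrees: O(V + E)
  2. Process queue: each vertex dequeued once (O(V))
     each edge examined once (O(E))
Total = V + E = 99 + 367 = 466


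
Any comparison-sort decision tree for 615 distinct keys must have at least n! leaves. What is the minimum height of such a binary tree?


A binary decision tree of height h has at most 2^h leaves and needs at least n! of them, so h >= ceil(log2(n!)).
615! is far too large to multiply out, so use Stirling's series:
  ln(n!) ~ n ln n - n + (1/2) ln(2 pi n) + 1/(12n)  (error below 1/(360 n^3), negligible here)
  ln(615) = 6.4216223
  n ln n = 615 * 6.4216223 = 3949.2977
  (1/2) ln(2 pi * 615) = (1/2) ln(3864.1590) = 4.1297
  1/(12*615) = 0.0001
  ln(615!) ~ 3949.2977 - 615 + 4.1297 + 0.0001 = 3338.4275
Convert to base 2: log2(615!) = 3338.4275 / ln 2 = 3338.4275 / 0.69314718 = 4816.3328
ceil(4816.3328) = 4817


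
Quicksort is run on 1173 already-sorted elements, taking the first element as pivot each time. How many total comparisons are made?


Sum of comparisons per partition:
1172 + 1171 + ... + 1 + 0
= 1173 * (1173 - 1) / 2
= 1173 * 1172 / 2
= 687378


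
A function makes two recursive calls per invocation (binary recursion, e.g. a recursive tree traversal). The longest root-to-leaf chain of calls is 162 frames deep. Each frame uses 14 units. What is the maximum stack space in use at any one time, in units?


Binary recursion: the two calls run one after the other, so only one root-to-leaf chain of frames is on the stack at a time.
Maximum depth (longest chain) = 162 frames
Each frame = 14 units
Max stack space = 162 * 14 = 2268


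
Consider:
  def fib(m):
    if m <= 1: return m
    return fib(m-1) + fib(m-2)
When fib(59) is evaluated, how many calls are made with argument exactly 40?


Let N(m) = number of times fib(m) is called while evaluating fib(59).
N(59) = 1 (the initial call).
N(58) = 1 (only fib(59) calls it).
For 1 <= m <= 57: fib(m) is called by fib(m+1) and fib(m+2), so
  N(m) = N(m+1) + N(m+2).
fib(0) is called only by fib(2), so N(0) = N(2).
Walk down from m=59:
  N(59)=1, N(58)=1, N(57)=2, N(56)=3, N(55)=5, N(54)=8, N(53)=13, N(52)=21, N(51)=34, N(50)=55, N(49)=89, N(48)=144, N(47)=233, N(46)=377, N(45)=610, N(44)=987, N(43)=1597, N(42)=2584, N(41)=4181, N(40)=6765
N(40) = 6765


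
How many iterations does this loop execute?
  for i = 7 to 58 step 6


The loop variable i takes values starting at 7 and increments by 6 each iteration.
Sequence: i = 7, 13, 19, 25, 31, 37, 43, 49, 55
The upper bound 58 is inclusive, so the count is floor((last - first) / step) + 1:
floor((58 - 7) / 6) + 1 = floor(51/6) + 1 = 8 + 1 = 9


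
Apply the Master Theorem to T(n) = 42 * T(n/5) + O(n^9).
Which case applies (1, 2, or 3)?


The Master Theorem: T(n) = a*T(n/b) + O(n^c)
  a = 42, b = 5, c = 9
log_b(a) = log_5(42) ~ 2.322
Compare b^c with a: 5^9 = 1953125 > 42, so c > log_b(a).
Since c > log_b(a), Case 3 applies.
T(n) = O(n^9)
Master Theorem case = 3


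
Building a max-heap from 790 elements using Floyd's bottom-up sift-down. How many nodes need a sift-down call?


In a heap of 790 elements (0-indexed array):
  Last element index: 789
  Parent of last element: floor((789 - 1) / 2) = 394
  Internal nodes: indices 0 to 394
  Count = floor(790/2) = 395


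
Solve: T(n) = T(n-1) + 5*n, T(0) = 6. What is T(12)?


Expanding the recurrence:
T(12) = T(11) + 5*12
       = T(10) + 5*11 + 5*12
       ...
       = T(0) + 5*(1 + 2 + ... + 12)
       = 6 + 5 * 12*13/2
       = 6 + 5 * 78
       = 6 + 390 = 396


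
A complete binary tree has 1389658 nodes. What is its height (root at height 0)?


In a complete binary tree, level k holds nodes 2^k .. 2^(k+1)-1 (1-indexed).
Height = floor(log2(n)) = floor(log2(1389658)) = 20
Check: 2^20 = 1048576 <= 1389658 < 2097152 = 2^21


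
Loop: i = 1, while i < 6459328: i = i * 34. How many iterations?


i multiplies by 34 each step:
i = 1 -> 34 -> 1156 -> 39304 -> 1336336 -> 45435424 (stop)
Iterations = ceil(log_34(6459328)) = 5


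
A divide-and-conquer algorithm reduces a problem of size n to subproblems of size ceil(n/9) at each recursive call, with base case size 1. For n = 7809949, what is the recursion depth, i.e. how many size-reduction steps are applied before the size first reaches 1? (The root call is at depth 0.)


Each step divides the size by 9 (rounding up); after k steps the size is ceil(n/9^k), which equals 1 exactly when 9^k >= n.
So the depth is the smallest k with 9^k >= 7809949, i.e. ceil(log_9(7809949)).
9^7 = 4782969 < 7809949 <= 43046721 = 9^8
Recursion depth = 8


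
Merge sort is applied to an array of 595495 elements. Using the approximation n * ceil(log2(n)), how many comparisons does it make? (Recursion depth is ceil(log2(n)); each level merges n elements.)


Merge sort divides the array into halves recursively.
Number of levels = ceil(log2(595495)) = 20
At each level, approximately n = 595495 comparisons are needed for merging.
Total comparisons ~ n * ceil(log2(n)) = 595495 * 20 = 11909900


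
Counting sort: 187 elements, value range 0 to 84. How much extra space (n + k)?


n = 187 (output array)
k = 85 (count array for 85 distinct values)
Extra space = 187 + 85 = 272


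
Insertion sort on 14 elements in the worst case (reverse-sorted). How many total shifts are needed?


In the worst case (reverse-sorted), each element shifts past all previous:
  Element 1: 1 shifts
  Element 2: 2 shifts
  Element 3: 3 shifts
  Element 4: 4 shifts
  Element 5: 5 shifts
  ...
  Element 13: 13 shifts
Total = 1 + 2 + ... + 13
= 14*(14-1)/2 = 91


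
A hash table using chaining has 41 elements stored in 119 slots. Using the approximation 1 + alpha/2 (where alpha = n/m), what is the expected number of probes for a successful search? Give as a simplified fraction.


Load factor alpha = n/m = 41/119
Expected probes = 1 + alpha/2 = 1 + 41/(2*119)
= 1 + 41/238
= 238/238 + 41/238
= 279/238


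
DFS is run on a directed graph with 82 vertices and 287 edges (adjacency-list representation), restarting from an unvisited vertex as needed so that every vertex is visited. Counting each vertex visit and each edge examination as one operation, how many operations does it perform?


A full DFS traversal processes each vertex exactly once (push/pop on stack).
Each directed edge is examined once.
V = 82, E = 287
V + E = 369


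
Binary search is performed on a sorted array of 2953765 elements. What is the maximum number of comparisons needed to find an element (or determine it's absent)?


Binary search halves the search space each comparison:
  Step 1: search space = 2953765 -> 1476882
  Step 2: search space = 1476882 -> 738441
  Step 3: search space = 738441 -> 369220
  Step 4: search space = 369220 -> 184610
  Step 5: search space = 184610 -> 92305
  Step 6: search space = 92305 -> 46152
  Step 7: search space = 46152 -> 23076
  Step 8: search space = 23076 -> 11538
  Step 9: search space = 11538 -> 5769
  Step 10: search space = 5769 -> 2884
  Step 11: search space = 2884 -> 1442
  Step 12: search space = 1442 -> 721
  Step 13: search space = 721 -> 360
  Step 14: search space = 360 -> 180
  Step 15: search space = 180 -> 90
  Step 16: search space = 90 -> 45
  Step 17: search space = 45 -> 22
  Step 18: search space = 22 -> 11
  Step 19: search space = 11 -> 5
  Step 20: search space = 5 -> 2
  Step 21: search space = 2 -> 1
  Step 22: search space = 1 (final check)
Maximum comparisons = floor(log2(2953765)) + 1 = 21 + 1 = 22


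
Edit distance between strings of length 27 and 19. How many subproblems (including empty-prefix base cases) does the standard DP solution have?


The table includes base cases (empty prefixes).
Rows: (m+1) = 28
Columns: (n+1) = 20
Total = 28 * 20 = 560


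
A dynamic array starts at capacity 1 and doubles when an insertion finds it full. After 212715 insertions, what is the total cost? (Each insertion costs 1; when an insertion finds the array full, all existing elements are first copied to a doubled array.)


Insertion cost: 212715 (one per element)
Resizes occur just before inserting elements 2, 3, 5, 9, ...
Elements copied at each resize: 1 + 2 + 4 + 8 + 16 + 32 + 64 + 128 + 256 + 512 + 1024 + 2048 + 4096 + 8192 + 16384 + 32768 + 65536 + 131072
Sum of copies = 262143 (geometric series: 2^k - 1)
Total = 212715 + 262143 = 474858


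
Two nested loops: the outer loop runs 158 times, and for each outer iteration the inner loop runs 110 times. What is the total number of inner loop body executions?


Outer loop: 158 iterations
Inner loop: 110 iterations per outer iteration
Total = 158 * 110 = 17380


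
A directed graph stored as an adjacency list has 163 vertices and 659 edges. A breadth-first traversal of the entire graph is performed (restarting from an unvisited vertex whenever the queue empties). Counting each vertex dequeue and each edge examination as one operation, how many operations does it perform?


A full BFS traversal dequeues each vertex once and examines each edge once.
Vertex visits: 163
Edge visits: 659
V + E = 163 + 659 = 822


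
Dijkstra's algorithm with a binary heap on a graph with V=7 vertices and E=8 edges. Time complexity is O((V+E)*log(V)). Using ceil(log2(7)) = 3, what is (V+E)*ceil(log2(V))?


Dijkstra with a binary heap: each vertex is extracted once, each edge may relax once.
Each heap operation costs O(log V).
V + E = 7 + 8 = 15
ceil(log2(7)) = 3 (since 2^2 = 4 < 7 <= 8 = 2^3)
Total heap work = (V+E) * ceil(log2(V)) = 15 * 3 = 45


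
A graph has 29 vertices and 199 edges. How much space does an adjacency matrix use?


Adjacency matrix: V x V grid of entries
Space = V^2 = 29^2 = 29 * 29 = 841


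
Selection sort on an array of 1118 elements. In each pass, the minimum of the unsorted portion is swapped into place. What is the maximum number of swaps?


Selection sort performs one swap per pass:
  Pass 1: find min in positions 0 to 1117, swap with position 0
  Pass 2: find min in positions 1 to 1117, swap with position 1
  Pass 3: find min in positions 2 to 1117, swap with position 2
  Pass 4: find min in positions 3 to 1117, swap with position 3
  Pass 5: find min in positions 4 to 1117, swap with position 4
  ... (1112 more passes)
Total passes (and swaps) = n - 1 = 1118 - 1 = 1117


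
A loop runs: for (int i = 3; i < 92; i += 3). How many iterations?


Loop starts at i = 3, increments by 3, stops when i >= 92.
Number of iterations = ceil((92 - 3) / 3)
= ceil(89 / 3)
= 30


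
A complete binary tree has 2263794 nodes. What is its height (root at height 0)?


In a complete binary tree, level k holds nodes 2^k .. 2^(k+1)-1 (1-indexed).
Height = floor(log2(n)) = floor(log2(2263794)) = 21
Check: 2^21 = 2097152 <= 2263794 < 4194304 = 2^22


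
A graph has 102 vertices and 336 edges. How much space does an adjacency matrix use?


Adjacency matrix: V x V grid of entries
Space = V^2 = 102^2 = 102 * 102 = 10404


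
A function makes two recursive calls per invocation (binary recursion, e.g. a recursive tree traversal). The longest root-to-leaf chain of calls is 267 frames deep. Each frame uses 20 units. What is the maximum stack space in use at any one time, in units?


Binary recursion: the two calls run one after the other, so only one root-to-leaf chain of frames is on the stack at a time.
Maximum depth (longest chain) = 267 frames
Each frame = 20 units
Max stack space = 267 * 20 = 5340


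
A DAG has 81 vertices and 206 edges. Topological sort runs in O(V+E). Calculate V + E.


V = 81 (vertex processing)
E = 206 (edge processing)
V + E = 81 + 206 = 287


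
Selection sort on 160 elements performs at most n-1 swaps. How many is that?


Each of the 159 passes places one element in its final position.
Pass 1: swap minimum into position 0
Pass 2: swap minimum of remaining into position 1
...
Pass 159: last two elements, one swap
Maximum swaps = 160 - 1 = 159


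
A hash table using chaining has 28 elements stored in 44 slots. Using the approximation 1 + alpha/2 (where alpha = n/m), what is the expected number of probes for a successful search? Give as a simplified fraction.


Load factor alpha = n/m = 28/44
Expected probes = 1 + alpha/2 = 1 + 28/(2*44)
= 1 + 28/88
= 88/88 + 28/88
= 116/88
Simplify: 29/22


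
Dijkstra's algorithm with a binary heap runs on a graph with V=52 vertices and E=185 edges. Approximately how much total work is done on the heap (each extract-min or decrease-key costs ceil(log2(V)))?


Dijkstra with a binary heap: each vertex is extracted once, each edge may relax once.
Each heap operation costs O(log V).
V + E = 52 + 185 = 237
ceil(log2(52)) = 6 (since 2^5 = 32 < 52 <= 64 = 2^6)
Total heap work = (V+E) * ceil(log2(V)) = 237 * 6 = 1422


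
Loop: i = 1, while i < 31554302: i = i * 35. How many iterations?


i multiplies by 35 each step:
i = 1 -> 35 -> 1225 -> 42875 -> 1500625 -> 52521875 (stop)
Iterations = ceil(log_35(31554302)) = 5


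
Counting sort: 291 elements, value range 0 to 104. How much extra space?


n = 291 (output array)
k = 105 (count array for 105 distinct values)
Extra space = 291 + 105 = 396


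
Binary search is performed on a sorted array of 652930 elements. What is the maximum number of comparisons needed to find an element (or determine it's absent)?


Binary search halves the search space each comparison:
  Step 1: search space = 652930 -> 326465
  Step 2: search space = 326465 -> 163232
  Step 3: search space = 163232 -> 81616
  Step 4: search space = 81616 -> 40808
  Step 5: search space = 40808 -> 20404
  Step 6: search space = 20404 -> 10202
  Step 7: search space = 10202 -> 5101
  Step 8: search space = 5101 -> 2550
  Step 9: search space = 2550 -> 1275
  Step 10: search space = 1275 -> 637
  Step 11: search space = 637 -> 318
  Step 12: search space = 318 -> 159
  Step 13: search space = 159 -> 79
  Step 14: search space = 79 -> 39
  Step 15: search space = 39 -> 19
  Step 16: search space = 19 -> 9
  Step 17: search space = 9 -> 4
  Step 18: search space = 4 -> 2
  Step 19: search space = 2 -> 1
  Step 20: search space = 1 (final check)
Maximum comparisons = floor(log2(652930)) + 1 = 19 + 1 = 20


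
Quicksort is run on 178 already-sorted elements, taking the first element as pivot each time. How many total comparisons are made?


Sum of comparisons per partition:
177 + 176 + ... + 1 + 0
= 178 * (178 - 1) / 2
= 178 * 177 / 2
= 15753


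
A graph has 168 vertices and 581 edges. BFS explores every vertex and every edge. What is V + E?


A full BFS traversal dequeues each vertex once and examines each edge once.
Vertex visits: 168
Edge visits: 581
V + E = 168 + 581 = 749


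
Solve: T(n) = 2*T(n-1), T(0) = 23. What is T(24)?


Unrolling:
T(24) = 2*T(23) = 2^2*T(22) = ... = 2^24*T(0)
= 2^24 * 23
= 16777216 * 23 = 385875968


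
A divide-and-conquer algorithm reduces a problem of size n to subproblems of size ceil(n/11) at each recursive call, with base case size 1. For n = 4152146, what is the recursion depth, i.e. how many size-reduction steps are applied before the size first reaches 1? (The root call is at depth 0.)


Each step divides the size by 11 (rounding up); after k steps the size is ceil(n/11^k), which equals 1 exactly when 11^k >= n.
So the depth is the smallest k with 11^k >= 4152146, i.e. ceil(log_11(4152146)).
11^6 = 1771561 < 4152146 <= 19487171 = 11^7
Recursion depth = 7


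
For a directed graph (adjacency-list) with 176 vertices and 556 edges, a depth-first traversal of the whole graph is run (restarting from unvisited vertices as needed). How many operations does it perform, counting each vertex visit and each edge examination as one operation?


A full DFS traversal visits each vertex once and examines each edge once.
V = 176
E = 556
Sum = 176 + 556 = 732


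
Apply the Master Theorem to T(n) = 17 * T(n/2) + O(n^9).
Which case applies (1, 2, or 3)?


The Master Theorem: T(n) = a*T(n/b) + O(n^c)
  a = 17, b = 2, c = 9
log_b(a) = log_2(17) ~ 4.087
Compare b^c with a: 2^9 = 512 > 17, so c > log_b(a).
Since c > log_b(a), Case 3 applies.
T(n) = O(n^9)
Master Theorem case = 3


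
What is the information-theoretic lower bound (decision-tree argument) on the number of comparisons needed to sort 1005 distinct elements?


A binary decision tree of height h has at most 2^h leaves and needs at least n! of them, so h >= ceil(log2(n!)).
1005! is far too large to multiply out, so use Stirling's series:
  ln(n!) ~ n ln n - n + (1/2) ln(2 pi n) + 1/(12n)  (error below 1/(360 n^3), negligible here)
  ln(1005) = 6.9127428
  n ln n = 1005 * 6.9127428 = 6947.3065
  (1/2) ln(2 pi * 1005) = (1/2) ln(6314.6012) = 4.3753
  1/(12*1005) = 0.0001
  ln(1005!) ~ 6947.3065 - 1005 + 4.3753 + 0.0001 = 5946.6819
Convert to base 2: log2(1005!) = 5946.6819 / ln 2 = 5946.6819 / 0.69314718 = 8579.2485
ceil(8579.2485) = 8580


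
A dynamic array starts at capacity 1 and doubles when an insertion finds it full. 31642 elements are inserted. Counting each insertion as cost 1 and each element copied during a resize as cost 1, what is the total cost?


n = 31642
Insertion costs: 31642
Resizes copy 1, 2, 4, ... up to the largest power of 2 that is <= n-1 = 31641, i.e. 16384.
Copy costs = 1 + 2 + 4 + 8 + 16 + 32 + 64 + 128 + 256 + 512 + 1024 + 2048 + 4096 + 8192 + 16384 = 32767
Total = 31642 + 32767 = 64409


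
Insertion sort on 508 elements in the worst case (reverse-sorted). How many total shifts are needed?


In the worst case (reverse-sorted), each element shifts past all previous:
  Element 1: 1 shifts
  Element 2: 2 shifts
  Element 3: 3 shifts
  Element 4: 4 shifts
  Element 5: 5 shifts
  ...
  Element 507: 507 shifts
Total = 1 + 2 + ... + 507
= 508*(508-1)/2 = 128778


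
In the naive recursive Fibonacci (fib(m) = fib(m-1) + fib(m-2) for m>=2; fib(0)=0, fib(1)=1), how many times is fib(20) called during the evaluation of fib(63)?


Let N(m) = number of times fib(m) is called while evaluating fib(63).
N(63) = 1 (the initial call).
N(62) = 1 (only fib(63) calls it).
For 1 <= m <= 61: fib(m) is called by fib(m+1) and fib(m+2), so
  N(m) = N(m+1) + N(m+2).
fib(0) is called only by fib(2), so N(0) = N(2).
Walk down from m=63:
  N(63)=1, N(62)=1, N(61)=2, N(60)=3, N(59)=5, N(58)=8, N(57)=13, N(56)=21, N(55)=34, N(54)=55, N(53)=89, N(52)=144, N(51)=233, N(50)=377, N(49)=610, N(48)=987, N(47)=1597, N(46)=2584, N(45)=4181, N(44)=6765, N(43)=10946, N(42)=17711, N(41)=28657, N(40)=46368, N(39)=75025, N(38)=121393, N(37)=196418, N(36)=317811, N(35)=514229, N(34)=832040, N(33)=1346269, N(32)=2178309, N(31)=3524578, N(30)=5702887, N(29)=9227465, N(28)=14930352, N(27)=24157817, N(26)=39088169, N(25)=63245986, N(24)=102334155, N(23)=165580141, N(22)=267914296, N(21)=433494437, N(20)=701408733
N(20) = 701408733


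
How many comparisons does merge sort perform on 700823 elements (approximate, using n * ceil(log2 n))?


Recursion depth: ceil(log2(700823)) = 20
Each recursion level merges n = 700823 elements
Total = 700823 * 20 = 14016460


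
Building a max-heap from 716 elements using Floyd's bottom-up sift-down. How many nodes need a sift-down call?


In a heap of 716 elements (0-indexed array):
  Last element index: 715
  Parent of last element: floor((715 - 1) / 2) = 357
  Internal nodes: indices 0 to 357
  Count = floor(716/2) = 358


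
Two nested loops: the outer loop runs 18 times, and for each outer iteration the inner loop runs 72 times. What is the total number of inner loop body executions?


Outer loop: 18 iterations
Inner loop: 72 iterations per outer iteration
Total = 18 * 72 = 1296


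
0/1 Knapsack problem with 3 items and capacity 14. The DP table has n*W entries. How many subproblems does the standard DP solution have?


The DP table is indexed by (item, capacity).
Rows: 3 items
Columns: 14 capacity values (1 to W)
Total subproblems = 3 * 14 = 42


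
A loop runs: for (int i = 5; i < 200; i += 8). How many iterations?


Loop starts at i = 5, increments by 8, stops when i >= 200.
Number of iterations = ceil((200 - 5) / 8)
= ceil(195 / 8)
= 25


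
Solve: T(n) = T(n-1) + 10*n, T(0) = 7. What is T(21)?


Expanding the recurrence:
T(21) = T(20) + 10*21
       = T(19) + 10*20 + 10*21
       ...
       = T(0) + 10*(1 + 2 + ... + 21)
       = 7 + 10 * 21*22/2
       = 7 + 10 * 231
       = 7 + 2310 = 2317


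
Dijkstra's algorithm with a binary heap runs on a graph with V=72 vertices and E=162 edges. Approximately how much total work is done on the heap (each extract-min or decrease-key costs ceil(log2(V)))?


Dijkstra with a binary heap: each vertex is extracted once, each edge may relax once.
Each heap operation costs O(log V).
V + E = 72 + 162 = 234
ceil(log2(72)) = 7 (since 2^6 = 64 < 72 <= 128 = 2^7)
Total heap work = (V+E) * ceil(log2(V)) = 234 * 7 = 1638


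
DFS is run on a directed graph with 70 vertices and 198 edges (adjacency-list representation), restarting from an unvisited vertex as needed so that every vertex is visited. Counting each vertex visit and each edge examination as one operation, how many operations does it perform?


A full DFS traversal processes each vertex exactly once (push/pop on stack).
Each directed edge is examined once.
V = 70, E = 198
V + E = 268


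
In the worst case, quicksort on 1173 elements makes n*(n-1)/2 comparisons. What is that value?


Sum of comparisons per partition:
1172 + 1171 + ... + 1 + 0
= 1173 * (1173 - 1) / 2
= 1173 * 1172 / 2
= 687378


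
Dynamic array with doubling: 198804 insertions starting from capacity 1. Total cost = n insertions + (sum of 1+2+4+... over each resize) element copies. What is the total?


n = 198804
Insertion costs: 198804
Resizes copy 1, 2, 4, ... up to the largest power of 2 that is <= n-1 = 198803, i.e. 131072.
Copy costs = 1 + 2 + 4 + 8 + 16 + 32 + 64 + 128 + 256 + 512 + 1024 + 2048 + 4096 + 8192 + 16384 + 32768 + 65536 + 131072 = 262143
Total = 198804 + 262143 = 460947


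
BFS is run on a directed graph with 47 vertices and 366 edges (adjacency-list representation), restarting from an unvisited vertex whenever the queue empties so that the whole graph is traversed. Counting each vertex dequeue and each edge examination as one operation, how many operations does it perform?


A full BFS traversal dequeues each vertex exactly once and examines each directed edge exactly once.
V = 47 (vertex processing cost)
E = 366 (edge examination cost)
Total operations proportional to V + E = 47 + 366 = 413


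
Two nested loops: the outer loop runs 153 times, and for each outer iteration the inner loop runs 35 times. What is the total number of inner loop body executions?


Outer loop: 153 iterations
Inner loop: 35 iterations per outer iteration
Total = 153 * 35 = 5355


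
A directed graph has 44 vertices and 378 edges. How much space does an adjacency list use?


Adjacency list: one list head per vertex + one entry per edge
Vertex heads: 44
Edge entries: 378
Total = 44 + 378 = 422


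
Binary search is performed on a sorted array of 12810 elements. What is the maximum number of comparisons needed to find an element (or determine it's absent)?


Binary search halves the search space each comparison:
  Step 1: search space = 12810 -> 6405
  Step 2: search space = 6405 -> 3202
  Step 3: search space = 3202 -> 1601
  Step 4: search space = 1601 -> 800
  Step 5: search space = 800 -> 400
  Step 6: search space = 400 -> 200
  Step 7: search space = 200 -> 100
  Step 8: search space = 100 -> 50
  Step 9: search space = 50 -> 25
  Step 10: search space = 25 -> 12
  Step 11: search space = 12 -> 6
  Step 12: search space = 6 -> 3
  Step 13: search space = 3 -> 1
  Step 14: search space = 1 (final check)
Maximum comparisons = floor(log2(12810)) + 1 = 13 + 1 = 14


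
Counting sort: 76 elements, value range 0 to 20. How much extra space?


n = 76 (output array)
k = 21 (count array for 21 distinct values)
Extra space = 76 + 21 = 97


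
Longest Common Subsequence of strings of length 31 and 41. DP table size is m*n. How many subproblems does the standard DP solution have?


DP table indexed by positions in both strings.
First string: 31 positions
Second string: 41 positions
Total = 31 * 41 = 1271


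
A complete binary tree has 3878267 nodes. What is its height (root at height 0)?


In a complete binary tree, level k holds nodes 2^k .. 2^(k+1)-1 (1-indexed).
Height = floor(log2(n)) = floor(log2(3878267)) = 21
Check: 2^21 = 2097152 <= 3878267 < 4194304 = 2^22


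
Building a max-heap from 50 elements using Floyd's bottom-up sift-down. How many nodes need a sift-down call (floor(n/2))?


In a heap of 50 elements (0-indexed array):
  Last element index: 49
  Parent of last element: floor((49 - 1) / 2) = 24
  Internal nodes: indices 0 to 24
  Count = floor(50/2) = 25


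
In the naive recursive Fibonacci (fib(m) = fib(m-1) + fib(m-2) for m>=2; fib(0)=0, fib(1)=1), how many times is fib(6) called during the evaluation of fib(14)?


Let N(m) = number of times fib(m) is called while evaluating fib(14).
N(14) = 1 (the initial call).
N(13) = 1 (only fib(14) calls it).
For 1 <= m <= 12: fib(m) is called by fib(m+1) and fib(m+2), so
  N(m) = N(m+1) + N(m+2).
fib(0) is called only by fib(2), so N(0) = N(2).
Walk down from m=14:
  N(14)=1, N(13)=1, N(12)=2, N(11)=3, N(10)=5, N(9)=8, N(8)=13, N(7)=21, N(6)=34
N(6) = 34


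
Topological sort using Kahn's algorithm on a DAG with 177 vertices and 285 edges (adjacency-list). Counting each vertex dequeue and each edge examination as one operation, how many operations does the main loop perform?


Kahn's algorithm:
  1. Compute in-degrees: O(V + E)
  2. Process queue: each vertex dequeued once (O(V))
     each edge examined once (O(E))
Total = V + E = 177 + 285 = 462


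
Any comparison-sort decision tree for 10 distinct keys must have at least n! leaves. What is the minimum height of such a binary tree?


A binary decision tree of height h has at most 2^h leaves and needs at least n! of them, so h >= ceil(log2(n!)).
Compute 10! as a running product:
  x2 = 2, x3 = 6, x4 = 24, x5 = 120
  x6 = 720, x7 = 5040, x8 = 40320, x9 = 362880
  x10 = 3628800
10! = 3628800
Bracket between powers of 2:
  2^21 = 2097152 < 3628800 <= 4194304 = 2^22
So ceil(log2(10!)) = 22


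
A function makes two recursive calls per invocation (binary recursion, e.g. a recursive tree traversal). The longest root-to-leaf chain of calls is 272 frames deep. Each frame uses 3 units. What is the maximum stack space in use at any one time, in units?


Binary recursion: the two calls run one after the other, so only one root-to-leaf chain of frames is on the stack at a time.
Maximum depth (longest chain) = 272 frames
Each frame = 3 units
Max stack space = 272 * 3 = 816


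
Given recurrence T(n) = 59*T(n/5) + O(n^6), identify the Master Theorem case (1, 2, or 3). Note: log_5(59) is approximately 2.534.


Master Theorem parameters: a=59, b=5, c=6
log_b(a) = 2.534
Compare b^c with a: 5^6 = 15625 > 59, so c > log_b(a).
Comparing c=6 vs log_b(a)=2.534:
6 > 2.534 => Case 3
Result: T(n) = O(n^6)
Master Theorem case = 3


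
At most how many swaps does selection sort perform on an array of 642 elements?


Each of the 641 passes places one element in its final position.
Pass 1: swap minimum into position 0
Pass 2: swap minimum of remaining into position 1
...
Pass 641: last two elements, one swap
Maximum swaps = 642 - 1 = 641


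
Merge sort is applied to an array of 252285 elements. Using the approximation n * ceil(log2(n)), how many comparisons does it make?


Merge sort divides the array into halves recursively.
Number of levels = ceil(log2(252285)) = 18
At each level, approximately n = 252285 comparisons are needed for merging.
Total comparisons ~ n * ceil(log2(n)) = 252285 * 18 = 4541130


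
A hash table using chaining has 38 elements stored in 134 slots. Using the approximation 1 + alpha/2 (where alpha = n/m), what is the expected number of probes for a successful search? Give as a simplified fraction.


Load factor alpha = n/m = 38/134
Expected probes = 1 + alpha/2 = 1 + 38/(2*134)
= 1 + 38/268
= 268/268 + 38/268
= 306/268
Simplify: 153/134


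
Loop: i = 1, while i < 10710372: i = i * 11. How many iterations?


i multiplies by 11 each step:
i = 1 -> 11 -> 121 -> 1331 -> 14641 -> 161051 -> 1771561 -> 19487171 (stop)
Iterations = ceil(log_11(10710372)) = 7


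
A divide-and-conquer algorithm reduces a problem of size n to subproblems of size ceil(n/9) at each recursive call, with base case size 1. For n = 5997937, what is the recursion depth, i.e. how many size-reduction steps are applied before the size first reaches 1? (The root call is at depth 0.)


Each step divides the size by 9 (rounding up); after k steps the size is ceil(n/9^k), which equals 1 exactly when 9^k >= n.
So the depth is the smallest k with 9^k >= 5997937, i.e. ceil(log_9(5997937)).
9^7 = 4782969 < 5997937 <= 43046721 = 9^8
Recursion depth = 8


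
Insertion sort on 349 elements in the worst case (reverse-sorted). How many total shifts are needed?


In the worst case (reverse-sorted), each element shifts past all previous:
  Element 1: 1 shifts
  Element 2: 2 shifts
  Element 3: 3 shifts
  Element 4: 4 shifts
  Element 5: 5 shifts
  ...
  Element 348: 348 shifts
Total = 1 + 2 + ... + 348
= 349*(349-1)/2 = 60726


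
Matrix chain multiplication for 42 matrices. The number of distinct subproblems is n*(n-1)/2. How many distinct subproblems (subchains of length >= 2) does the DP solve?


Subproblems are indexed by (i, j) where i < j.
Number of such pairs = n*(n-1)/2
= 42 * 41 / 2
= 861


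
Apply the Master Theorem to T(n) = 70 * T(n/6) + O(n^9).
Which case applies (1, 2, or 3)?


The Master Theorem: T(n) = a*T(n/b) + O(n^c)
  a = 70, b = 6, c = 9
log_b(a) = log_6(70) ~ 2.371
Compare b^c with a: 6^9 = 10077696 > 70, so c > log_b(a).
Since c > log_b(a), Case 3 applies.
T(n) = O(n^9)
Master Theorem case = 3


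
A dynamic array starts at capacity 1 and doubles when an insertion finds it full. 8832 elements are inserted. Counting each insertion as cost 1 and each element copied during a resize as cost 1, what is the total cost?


n = 8832
Insertion costs: 8832
Resizes copy 1, 2, 4, ... up to the largest power of 2 that is <= n-1 = 8831, i.e. 8192.
Copy costs = 1 + 2 + 4 + 8 + 16 + 32 + 64 + 128 + 256 + 512 + 1024 + 2048 + 4096 + 8192 = 16383
Total = 8832 + 16383 = 25215


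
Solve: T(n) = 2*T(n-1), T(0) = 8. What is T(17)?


Unrolling:
T(17) = 2*T(16) = 2^2*T(15) = ... = 2^17*T(0)
= 2^17 * 8
= 131072 * 8 = 1048576


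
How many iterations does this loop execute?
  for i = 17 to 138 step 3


The loop variable i takes values starting at 17 and increments by 3 each iteration.
Sequence: i = 17, 20, 23, 26, 29, 32, 35, 38, 41, ...
The upper bound 138 is inclusive, so the count is floor((last - first) / step) + 1:
floor((138 - 17) / 3) + 1 = floor(121/3) + 1 = 40 + 1 = 41


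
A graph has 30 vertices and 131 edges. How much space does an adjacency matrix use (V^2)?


Adjacency matrix: V x V grid of entries
Space = V^2 = 30^2 = 30 * 30 = 900


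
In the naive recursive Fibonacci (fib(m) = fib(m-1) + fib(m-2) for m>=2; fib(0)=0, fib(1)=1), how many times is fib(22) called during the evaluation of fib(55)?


Let N(m) = number of times fib(m) is called while evaluating fib(55).
N(55) = 1 (the initial call).
N(54) = 1 (only fib(55) calls it).
For 1 <= m <= 53: fib(m) is called by fib(m+1) and fib(m+2), so
  N(m) = N(m+1) + N(m+2).
fib(0) is called only by fib(2), so N(0) = N(2).
Walk down from m=55:
  N(55)=1, N(54)=1, N(53)=2, N(52)=3, N(51)=5, N(50)=8, N(49)=13, N(48)=21, N(47)=34, N(46)=55, N(45)=89, N(44)=144, N(43)=233, N(42)=377, N(41)=610, N(40)=987, N(39)=1597, N(38)=2584, N(37)=4181, N(36)=6765, N(35)=10946, N(34)=17711, N(33)=28657, N(32)=46368, N(31)=75025, N(30)=121393, N(29)=196418, N(28)=317811, N(27)=514229, N(26)=832040, N(25)=1346269, N(24)=2178309, N(23)=3524578, N(22)=5702887
N(22) = 5702887


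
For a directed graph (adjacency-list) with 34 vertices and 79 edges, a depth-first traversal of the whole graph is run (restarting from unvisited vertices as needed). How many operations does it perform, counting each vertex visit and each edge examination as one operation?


A full DFS traversal visits each vertex once and examines each edge once.
V = 34
E = 79
Sum = 34 + 79 = 113


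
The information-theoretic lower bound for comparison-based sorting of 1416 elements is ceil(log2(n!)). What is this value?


A binary decision tree of height h has at most 2^h leaves and needs at least n! of them, so h >= ceil(log2(n!)).
1416! is far too large to multiply out, so use Stirling's series:
  ln(n!) ~ n ln n - n + (1/2) ln(2 pi n) + 1/(12n)  (error below 1/(360 n^3), negligible here)
  ln(1416) = 7.2555913
  n ln n = 1416 * 7.2555913 = 10273.9173
  (1/2) ln(2 pi * 1416) = (1/2) ln(8896.9904) = 4.5467
  1/(12*1416) = 0.0001
  ln(1416!) ~ 10273.9173 - 1416 + 4.5467 + 0.0001 = 8862.4641
Convert to base 2: log2(1416!) = 8862.4641 / ln 2 = 8862.4641 / 0.69314718 = 12785.8330
ceil(12785.8330) = 12786


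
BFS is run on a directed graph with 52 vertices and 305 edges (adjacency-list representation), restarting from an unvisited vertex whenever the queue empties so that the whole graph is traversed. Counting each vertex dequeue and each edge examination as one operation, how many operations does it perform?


A full BFS traversal dequeues each vertex exactly once and examines each directed edge exactly once.
V = 52 (vertex processing cost)
E = 305 (edge examination cost)
Total operations proportional to V + E = 52 + 305 = 357
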